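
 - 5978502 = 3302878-9281380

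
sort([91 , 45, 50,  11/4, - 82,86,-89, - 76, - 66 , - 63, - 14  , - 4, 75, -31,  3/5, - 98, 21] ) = [  -  98 , - 89, - 82, - 76, - 66  ,-63, - 31, - 14,  -  4,  3/5 , 11/4, 21,45,50,  75,  86,91] 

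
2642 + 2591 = 5233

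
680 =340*2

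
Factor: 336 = 2^4 * 3^1*7^1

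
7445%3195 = 1055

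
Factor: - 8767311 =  - 3^1 *7^1 *417491^1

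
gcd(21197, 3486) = 1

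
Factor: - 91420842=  - 2^1*3^1*113^1*134839^1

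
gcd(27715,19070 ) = 5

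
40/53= 40/53 = 0.75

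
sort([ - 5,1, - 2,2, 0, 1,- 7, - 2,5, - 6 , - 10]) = [ - 10, - 7, - 6, - 5, -2 , - 2, 0, 1  ,  1, 2, 5 ]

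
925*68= 62900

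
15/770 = 3/154 = 0.02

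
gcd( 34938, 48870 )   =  54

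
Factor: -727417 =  - 193^1*3769^1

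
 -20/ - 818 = 10/409 = 0.02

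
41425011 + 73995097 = 115420108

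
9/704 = 9/704 = 0.01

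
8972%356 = 72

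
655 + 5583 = 6238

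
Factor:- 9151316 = -2^2*1429^1*1601^1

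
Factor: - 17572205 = -5^1 * 7^1*502063^1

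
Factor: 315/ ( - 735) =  - 3^1*7^(-1) = - 3/7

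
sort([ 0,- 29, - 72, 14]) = [-72, - 29, 0,14]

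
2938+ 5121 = 8059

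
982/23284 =491/11642 = 0.04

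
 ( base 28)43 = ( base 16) 73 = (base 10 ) 115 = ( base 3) 11021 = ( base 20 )5f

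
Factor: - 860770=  - 2^1 * 5^1*86077^1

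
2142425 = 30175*71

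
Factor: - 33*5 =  - 3^1*5^1 *11^1 = - 165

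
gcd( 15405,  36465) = 195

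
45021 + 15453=60474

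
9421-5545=3876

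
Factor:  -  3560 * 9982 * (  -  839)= 2^4 * 5^1*7^1*23^1*31^1*89^1*839^1 = 29814636880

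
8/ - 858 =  - 1 + 425/429 = -0.01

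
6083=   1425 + 4658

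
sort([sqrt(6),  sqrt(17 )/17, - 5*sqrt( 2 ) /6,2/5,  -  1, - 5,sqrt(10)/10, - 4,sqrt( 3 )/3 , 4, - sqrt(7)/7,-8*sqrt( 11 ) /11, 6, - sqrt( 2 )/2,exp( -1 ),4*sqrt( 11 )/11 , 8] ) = [ - 5, - 4, - 8*sqrt(11)/11, - 5*sqrt( 2 ) /6, - 1, - sqrt( 2 ) /2, -sqrt( 7)/7,sqrt(17 ) /17,sqrt( 10 )/10,exp( - 1),2/5,sqrt(3) /3,4*sqrt( 11)/11,sqrt(6),4, 6,8]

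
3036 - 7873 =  - 4837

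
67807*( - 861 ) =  - 58381827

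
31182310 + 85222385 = 116404695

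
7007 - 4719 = 2288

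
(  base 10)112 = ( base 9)134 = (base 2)1110000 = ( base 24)4G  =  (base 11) a2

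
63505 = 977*65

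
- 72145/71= -1017+62/71 = -1016.13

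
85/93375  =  17/18675 = 0.00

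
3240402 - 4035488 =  - 795086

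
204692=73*2804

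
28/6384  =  1/228 =0.00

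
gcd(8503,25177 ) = 1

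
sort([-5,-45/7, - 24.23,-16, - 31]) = [-31,-24.23, - 16,-45/7, - 5] 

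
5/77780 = 1/15556 = 0.00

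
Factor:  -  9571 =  - 17^1*563^1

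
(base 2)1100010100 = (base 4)30110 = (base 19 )239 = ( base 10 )788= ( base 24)18k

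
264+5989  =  6253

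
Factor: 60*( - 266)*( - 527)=2^3*3^1*5^1*7^1*17^1*19^1 * 31^1 = 8410920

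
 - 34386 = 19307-53693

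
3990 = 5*798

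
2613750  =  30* 87125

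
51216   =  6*8536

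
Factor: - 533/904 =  - 2^( - 3 )*13^1*41^1*113^ ( - 1 ) 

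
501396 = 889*564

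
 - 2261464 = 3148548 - 5410012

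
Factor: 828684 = 2^2*3^3*7673^1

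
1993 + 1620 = 3613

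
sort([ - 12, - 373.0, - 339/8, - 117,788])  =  [ - 373.0, - 117,-339/8,-12,788 ]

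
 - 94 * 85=-7990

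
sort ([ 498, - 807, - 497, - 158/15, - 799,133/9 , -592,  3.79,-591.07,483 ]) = [ - 807, - 799, - 592,-591.07,  -  497, -158/15, 3.79, 133/9,  483, 498 ]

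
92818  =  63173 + 29645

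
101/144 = 101/144= 0.70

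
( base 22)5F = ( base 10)125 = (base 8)175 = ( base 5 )1000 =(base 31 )41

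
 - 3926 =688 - 4614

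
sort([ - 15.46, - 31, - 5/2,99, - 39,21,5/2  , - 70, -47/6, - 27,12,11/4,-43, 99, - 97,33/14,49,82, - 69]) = [ - 97, - 70, - 69,  -  43, - 39,-31,  -  27, - 15.46, -47/6, - 5/2,  33/14, 5/2,11/4,12,21,49,  82,  99,99]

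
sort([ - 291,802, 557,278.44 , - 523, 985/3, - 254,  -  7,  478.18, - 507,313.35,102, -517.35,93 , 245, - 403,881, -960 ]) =[ - 960, - 523,  -  517.35,- 507 , - 403, - 291, - 254, - 7, 93, 102,  245, 278.44, 313.35,985/3, 478.18,  557,802, 881]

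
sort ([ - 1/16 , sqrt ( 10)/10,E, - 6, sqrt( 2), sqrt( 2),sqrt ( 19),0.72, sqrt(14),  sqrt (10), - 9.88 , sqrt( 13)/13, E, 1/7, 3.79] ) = [- 9.88, - 6, - 1/16, 1/7,sqrt( 13)/13,sqrt( 10) /10,0.72, sqrt ( 2), sqrt( 2), E, E, sqrt( 10 ),sqrt( 14),3.79, sqrt( 19)] 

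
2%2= 0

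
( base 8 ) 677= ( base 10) 447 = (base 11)377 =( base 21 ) 106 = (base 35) cr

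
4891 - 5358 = -467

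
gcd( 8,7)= 1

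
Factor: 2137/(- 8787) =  - 3^ ( - 1)*29^ ( - 1) * 101^( - 1 )*2137^1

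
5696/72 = 79 + 1/9=79.11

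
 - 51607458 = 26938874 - 78546332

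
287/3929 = 287/3929 = 0.07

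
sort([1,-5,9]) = [-5,1,9] 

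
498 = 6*83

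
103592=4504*23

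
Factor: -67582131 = - 3^1*71^1 * 97^1*3271^1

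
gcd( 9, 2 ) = 1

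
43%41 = 2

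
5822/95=61 + 27/95 =61.28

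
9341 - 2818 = 6523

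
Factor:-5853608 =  - 2^3*409^1*1789^1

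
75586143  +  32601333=108187476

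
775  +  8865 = 9640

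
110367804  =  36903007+73464797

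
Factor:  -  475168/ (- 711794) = 496/743 = 2^4*31^1 * 743^( -1 ) 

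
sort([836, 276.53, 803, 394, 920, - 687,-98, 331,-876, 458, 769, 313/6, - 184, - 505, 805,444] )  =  [ - 876, - 687, - 505, - 184, - 98,313/6,276.53  ,  331,  394, 444,458, 769,803,805, 836, 920 ] 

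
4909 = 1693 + 3216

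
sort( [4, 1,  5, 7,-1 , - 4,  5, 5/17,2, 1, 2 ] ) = [ - 4, - 1,5/17, 1, 1,  2, 2,4, 5, 5,7]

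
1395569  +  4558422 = 5953991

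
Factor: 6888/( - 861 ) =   -  2^3 = - 8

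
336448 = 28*12016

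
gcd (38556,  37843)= 1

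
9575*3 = 28725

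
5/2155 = 1/431 =0.00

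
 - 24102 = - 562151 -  - 538049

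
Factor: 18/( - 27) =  - 2^1*3^( - 1)=-2/3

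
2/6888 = 1/3444 = 0.00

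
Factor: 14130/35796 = 15/38 = 2^( - 1 )*3^1 * 5^1 * 19^( - 1)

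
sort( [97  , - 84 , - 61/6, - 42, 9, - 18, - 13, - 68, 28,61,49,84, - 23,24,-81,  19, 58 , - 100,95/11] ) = [ - 100, - 84,- 81, - 68 , - 42 , - 23, - 18, - 13, - 61/6 , 95/11, 9, 19,  24, 28, 49, 58, 61,84, 97]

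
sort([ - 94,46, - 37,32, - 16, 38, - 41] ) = [ - 94,  -  41, - 37,-16, 32,38, 46 ] 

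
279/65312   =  279/65312=0.00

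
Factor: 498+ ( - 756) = -2^1 * 3^1*43^1 = -258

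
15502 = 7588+7914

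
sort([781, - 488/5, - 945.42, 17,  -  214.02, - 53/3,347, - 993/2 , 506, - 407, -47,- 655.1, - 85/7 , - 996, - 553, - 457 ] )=[-996 , - 945.42,  -  655.1, - 553 , - 993/2, - 457,  -  407, - 214.02, - 488/5, - 47 , - 53/3  , - 85/7,17 , 347, 506, 781]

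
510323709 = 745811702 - 235487993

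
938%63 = 56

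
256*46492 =11901952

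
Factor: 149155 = 5^1*23^1*1297^1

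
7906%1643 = 1334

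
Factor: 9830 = 2^1 * 5^1*983^1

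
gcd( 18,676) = 2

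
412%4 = 0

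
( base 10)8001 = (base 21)I30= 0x1f41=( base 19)1332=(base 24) DL9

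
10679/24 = 10679/24  =  444.96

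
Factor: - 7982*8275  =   - 66051050 = - 2^1*5^2*13^1*307^1*331^1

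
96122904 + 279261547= 375384451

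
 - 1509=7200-8709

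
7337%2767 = 1803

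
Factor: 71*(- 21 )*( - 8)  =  2^3*3^1*7^1 * 71^1= 11928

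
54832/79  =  694  +  6/79 = 694.08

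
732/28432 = 183/7108= 0.03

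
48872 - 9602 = 39270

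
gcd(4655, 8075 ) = 95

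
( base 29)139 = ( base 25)1cc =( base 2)1110101001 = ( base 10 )937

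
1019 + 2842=3861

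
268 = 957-689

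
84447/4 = 84447/4 =21111.75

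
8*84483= 675864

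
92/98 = 46/49  =  0.94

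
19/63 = 19/63 = 0.30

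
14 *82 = 1148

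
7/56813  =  7/56813=   0.00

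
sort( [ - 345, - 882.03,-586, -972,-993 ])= [-993,-972, -882.03,-586 ,-345]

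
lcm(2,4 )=4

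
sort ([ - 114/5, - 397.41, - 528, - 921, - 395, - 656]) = [-921, - 656, - 528, - 397.41, - 395, - 114/5] 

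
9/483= 3/161 = 0.02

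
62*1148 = 71176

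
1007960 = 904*1115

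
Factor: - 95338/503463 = -2^1*3^(- 1)*73^1*257^( - 1) = - 146/771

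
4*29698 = 118792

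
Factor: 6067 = 6067^1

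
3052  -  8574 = -5522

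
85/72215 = 17/14443 =0.00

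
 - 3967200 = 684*( - 5800)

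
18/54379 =18/54379 = 0.00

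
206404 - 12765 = 193639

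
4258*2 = 8516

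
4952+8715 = 13667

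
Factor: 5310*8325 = 2^1 * 3^4*5^3 * 37^1 * 59^1 = 44205750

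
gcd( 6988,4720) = 4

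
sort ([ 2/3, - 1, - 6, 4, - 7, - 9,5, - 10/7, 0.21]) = [ -9, - 7, - 6, - 10/7, - 1, 0.21, 2/3,4,5] 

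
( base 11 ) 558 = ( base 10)668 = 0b1010011100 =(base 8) 1234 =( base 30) M8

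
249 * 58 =14442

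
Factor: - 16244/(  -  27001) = 2^2 * 13^( - 1 )*67^( - 1 )*131^1 = 524/871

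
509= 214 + 295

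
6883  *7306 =50287198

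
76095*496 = 37743120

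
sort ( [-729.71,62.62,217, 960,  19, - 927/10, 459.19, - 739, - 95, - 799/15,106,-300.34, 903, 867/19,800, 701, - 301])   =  [ - 739, - 729.71,-301, - 300.34, - 95, -927/10, - 799/15 , 19,867/19,62.62,106,217, 459.19,701,800,  903,960 ] 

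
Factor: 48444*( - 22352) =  - 1082820288=- 2^6*3^1*11^2*127^1*367^1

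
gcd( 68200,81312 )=88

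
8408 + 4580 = 12988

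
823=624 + 199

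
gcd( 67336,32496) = 8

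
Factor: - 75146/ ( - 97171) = 2^1*37573^1*97171^(-1)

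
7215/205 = 1443/41 = 35.20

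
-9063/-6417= 1007/713 = 1.41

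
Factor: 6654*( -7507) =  - 2^1*3^1 * 1109^1*7507^1 = - 49951578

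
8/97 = 8/97 = 0.08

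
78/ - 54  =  -2 + 5/9=- 1.44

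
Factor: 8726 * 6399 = 55837674 = 2^1*3^4* 79^1 * 4363^1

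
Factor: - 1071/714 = - 2^( - 1)*3^1= - 3/2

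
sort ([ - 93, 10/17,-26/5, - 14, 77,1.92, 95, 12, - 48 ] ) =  [ - 93,  -  48, -14, - 26/5, 10/17 , 1.92,  12,77 , 95 ] 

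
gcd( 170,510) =170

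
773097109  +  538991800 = 1312088909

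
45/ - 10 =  - 5 + 1/2=-4.50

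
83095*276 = 22934220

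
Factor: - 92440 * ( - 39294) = 3632337360 = 2^4 * 3^2*5^1*37^1 * 59^1 * 2311^1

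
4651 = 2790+1861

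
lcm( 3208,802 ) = 3208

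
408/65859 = 136/21953 = 0.01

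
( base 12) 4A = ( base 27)24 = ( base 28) 22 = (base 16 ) 3a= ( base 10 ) 58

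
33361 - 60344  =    -  26983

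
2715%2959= 2715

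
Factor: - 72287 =-72287^1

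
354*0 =0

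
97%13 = 6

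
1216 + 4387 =5603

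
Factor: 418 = 2^1*11^1*19^1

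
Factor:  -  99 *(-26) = 2^1*3^2*11^1 *13^1 = 2574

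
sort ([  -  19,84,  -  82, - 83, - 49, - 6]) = [ - 83, - 82, - 49, - 19, -6,84 ]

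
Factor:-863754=-2^1*3^1*359^1*401^1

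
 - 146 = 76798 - 76944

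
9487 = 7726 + 1761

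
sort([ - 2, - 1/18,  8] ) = [-2 , -1/18, 8]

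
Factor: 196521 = 3^1*13^1*5039^1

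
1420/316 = 4 + 39/79= 4.49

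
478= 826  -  348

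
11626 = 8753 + 2873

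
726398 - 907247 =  - 180849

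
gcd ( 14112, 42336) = 14112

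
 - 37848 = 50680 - 88528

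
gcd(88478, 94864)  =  2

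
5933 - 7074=-1141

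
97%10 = 7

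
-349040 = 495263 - 844303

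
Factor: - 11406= -2^1*3^1*1901^1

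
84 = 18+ 66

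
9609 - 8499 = 1110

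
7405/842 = 7405/842 = 8.79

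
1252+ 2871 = 4123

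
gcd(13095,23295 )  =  15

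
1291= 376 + 915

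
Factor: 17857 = 7^1*2551^1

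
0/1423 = 0 = 0.00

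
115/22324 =115/22324 = 0.01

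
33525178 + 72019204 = 105544382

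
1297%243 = 82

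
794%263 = 5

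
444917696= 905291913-460374217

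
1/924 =1/924 = 0.00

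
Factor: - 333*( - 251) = 3^2 * 37^1*251^1 = 83583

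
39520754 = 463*85358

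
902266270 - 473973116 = 428293154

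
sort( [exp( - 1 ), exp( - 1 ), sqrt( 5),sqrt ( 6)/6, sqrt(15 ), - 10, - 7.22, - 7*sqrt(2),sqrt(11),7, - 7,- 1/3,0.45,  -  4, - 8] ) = [ - 10, - 7* sqrt (2), - 8, - 7.22, - 7, - 4, - 1/3,exp( - 1),  exp(  -  1),  sqrt(6 ) /6, 0.45, sqrt( 5 ), sqrt(11),sqrt(15),7]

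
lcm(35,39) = 1365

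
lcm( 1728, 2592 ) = 5184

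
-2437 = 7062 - 9499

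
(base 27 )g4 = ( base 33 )d7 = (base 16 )1b4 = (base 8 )664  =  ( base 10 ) 436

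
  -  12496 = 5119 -17615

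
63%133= 63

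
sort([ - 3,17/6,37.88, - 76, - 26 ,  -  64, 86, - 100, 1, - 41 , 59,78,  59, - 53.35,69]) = [ - 100, - 76, - 64, - 53.35, - 41, - 26, - 3, 1,17/6 , 37.88,  59,59, 69, 78, 86]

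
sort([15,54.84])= [15, 54.84 ]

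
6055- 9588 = - 3533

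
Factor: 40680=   2^3 *3^2* 5^1*113^1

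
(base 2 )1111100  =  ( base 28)4C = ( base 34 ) 3m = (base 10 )124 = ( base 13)97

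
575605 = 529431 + 46174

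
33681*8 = 269448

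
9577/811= 9577/811 = 11.81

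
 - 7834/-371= 7834/371=21.12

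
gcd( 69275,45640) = 815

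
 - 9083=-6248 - 2835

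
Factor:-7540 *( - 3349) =25251460 = 2^2*5^1*13^1*17^1*29^1*197^1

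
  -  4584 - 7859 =  -  12443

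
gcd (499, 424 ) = 1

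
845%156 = 65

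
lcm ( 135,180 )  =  540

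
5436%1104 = 1020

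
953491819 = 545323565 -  - 408168254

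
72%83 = 72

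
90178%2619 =1132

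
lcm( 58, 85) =4930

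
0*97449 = 0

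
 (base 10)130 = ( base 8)202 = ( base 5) 1010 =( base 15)8A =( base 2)10000010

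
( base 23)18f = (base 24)168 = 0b1011011000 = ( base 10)728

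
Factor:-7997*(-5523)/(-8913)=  - 7^1*11^1*263^1*727^1*2971^(-1 )  =  - 14722477/2971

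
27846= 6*4641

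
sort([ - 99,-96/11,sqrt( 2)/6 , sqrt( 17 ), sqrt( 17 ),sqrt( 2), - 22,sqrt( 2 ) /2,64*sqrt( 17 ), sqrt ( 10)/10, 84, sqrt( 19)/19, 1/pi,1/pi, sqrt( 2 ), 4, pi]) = [  -  99, - 22, - 96/11 , sqrt(19 )/19,sqrt(2 )/6, sqrt( 10 ) /10,1/pi, 1/pi,sqrt( 2)/2,sqrt( 2),sqrt( 2 ),pi,4, sqrt(17 ),  sqrt( 17), 84, 64 * sqrt( 17 ) ] 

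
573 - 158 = 415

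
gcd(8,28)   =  4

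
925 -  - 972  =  1897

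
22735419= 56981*399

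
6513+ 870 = 7383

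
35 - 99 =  - 64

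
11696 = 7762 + 3934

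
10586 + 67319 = 77905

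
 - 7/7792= - 1  +  7785/7792 = -0.00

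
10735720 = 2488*4315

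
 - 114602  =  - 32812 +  - 81790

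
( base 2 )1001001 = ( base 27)2J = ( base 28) 2H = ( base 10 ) 73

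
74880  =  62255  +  12625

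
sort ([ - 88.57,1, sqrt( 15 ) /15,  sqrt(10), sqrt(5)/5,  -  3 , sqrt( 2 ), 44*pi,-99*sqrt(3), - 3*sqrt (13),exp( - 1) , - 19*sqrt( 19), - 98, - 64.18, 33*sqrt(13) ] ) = [-99*sqrt(3), - 98, - 88.57, - 19*sqrt( 19),  -  64.18, - 3*sqrt(13 ),-3, sqrt(15) /15,exp( -1), sqrt(5)/5,1,sqrt(2 ), sqrt( 10 ),33*sqrt( 13),  44*pi]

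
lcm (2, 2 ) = 2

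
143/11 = 13 = 13.00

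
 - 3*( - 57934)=173802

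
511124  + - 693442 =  - 182318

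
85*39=3315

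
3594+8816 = 12410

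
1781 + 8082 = 9863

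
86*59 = 5074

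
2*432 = 864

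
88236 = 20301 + 67935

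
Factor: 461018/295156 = 2^( - 1)*113^( - 1 )*353^1 = 353/226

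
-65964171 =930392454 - 996356625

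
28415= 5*5683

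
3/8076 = 1/2692 = 0.00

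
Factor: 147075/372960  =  2^ ( - 5 )*3^( - 1)*5^1*7^( - 1)*53^1 = 265/672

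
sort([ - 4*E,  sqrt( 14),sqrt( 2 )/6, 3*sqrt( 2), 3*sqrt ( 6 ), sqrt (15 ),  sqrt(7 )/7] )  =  [ - 4*E,sqrt( 2 ) /6,  sqrt(7)/7, sqrt(14), sqrt( 15 ) , 3 * sqrt(2), 3*sqrt(6 ) ] 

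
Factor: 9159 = 3^1*43^1 *71^1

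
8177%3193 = 1791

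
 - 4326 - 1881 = - 6207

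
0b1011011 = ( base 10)91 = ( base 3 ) 10101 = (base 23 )3M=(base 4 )1123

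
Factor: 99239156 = 2^2 * 3559^1 * 6971^1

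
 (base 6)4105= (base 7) 2432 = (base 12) 635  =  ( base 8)1611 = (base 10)905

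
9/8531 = 9/8531 = 0.00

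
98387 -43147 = 55240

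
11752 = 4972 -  - 6780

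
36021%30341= 5680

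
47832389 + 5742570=53574959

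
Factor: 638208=2^8*3^2*277^1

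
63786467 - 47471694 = 16314773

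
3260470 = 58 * 56215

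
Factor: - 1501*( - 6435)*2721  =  26281962135 = 3^3 * 5^1 * 11^1*13^1*19^1 *79^1*907^1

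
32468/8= 4058 + 1/2  =  4058.50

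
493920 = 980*504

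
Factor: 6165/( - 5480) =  - 2^( - 3)*3^2 = - 9/8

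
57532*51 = 2934132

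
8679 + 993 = 9672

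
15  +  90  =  105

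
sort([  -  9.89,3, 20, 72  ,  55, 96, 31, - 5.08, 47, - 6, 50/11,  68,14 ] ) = [ - 9.89, -6,-5.08, 3,50/11, 14, 20,31, 47, 55, 68, 72, 96 ]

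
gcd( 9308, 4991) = 1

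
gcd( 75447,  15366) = 3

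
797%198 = 5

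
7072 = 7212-140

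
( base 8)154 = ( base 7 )213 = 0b1101100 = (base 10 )108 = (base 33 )39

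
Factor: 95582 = 2^1*47791^1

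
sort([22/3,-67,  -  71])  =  [ - 71, - 67, 22/3]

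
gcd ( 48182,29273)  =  1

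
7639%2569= 2501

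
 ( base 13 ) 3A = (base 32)1H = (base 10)49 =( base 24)21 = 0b110001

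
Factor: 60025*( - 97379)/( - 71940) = 2^( - 2 ) *3^( - 1 ) * 5^1*7^4 * 11^( - 1 ) * 109^( - 1)*97379^1   =  1169034895/14388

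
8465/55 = 153+10/11 = 153.91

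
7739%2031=1646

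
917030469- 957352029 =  - 40321560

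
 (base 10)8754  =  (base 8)21062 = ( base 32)8hi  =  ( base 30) 9LO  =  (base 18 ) 1906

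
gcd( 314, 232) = 2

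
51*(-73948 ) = - 3771348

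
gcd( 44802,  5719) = 19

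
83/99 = 83/99 = 0.84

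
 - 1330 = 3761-5091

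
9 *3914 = 35226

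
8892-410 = 8482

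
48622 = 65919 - 17297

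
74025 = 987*75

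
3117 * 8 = 24936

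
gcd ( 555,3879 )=3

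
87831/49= 87831/49 = 1792.47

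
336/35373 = 112/11791=0.01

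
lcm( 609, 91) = 7917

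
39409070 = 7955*4954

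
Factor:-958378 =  - 2^1 * 479189^1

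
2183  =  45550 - 43367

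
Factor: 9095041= 9095041^1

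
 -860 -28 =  -888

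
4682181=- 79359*( - 59)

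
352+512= 864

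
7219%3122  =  975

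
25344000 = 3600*7040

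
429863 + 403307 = 833170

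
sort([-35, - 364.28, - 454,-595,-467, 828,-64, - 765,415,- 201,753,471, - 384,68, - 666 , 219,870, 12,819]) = [-765, - 666, - 595,-467 ,  -  454, - 384,- 364.28, - 201,  -  64,-35,12, 68,219,415,471,753,819,  828,870] 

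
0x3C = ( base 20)30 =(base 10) 60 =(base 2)111100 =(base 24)2c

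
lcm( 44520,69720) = 3695160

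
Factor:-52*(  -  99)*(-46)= - 236808 = - 2^3*3^2*11^1*13^1*23^1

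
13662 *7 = 95634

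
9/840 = 3/280 = 0.01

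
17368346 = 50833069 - 33464723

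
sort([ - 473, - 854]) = [ - 854,  -  473]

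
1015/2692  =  1015/2692 = 0.38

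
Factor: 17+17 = 34 = 2^1*17^1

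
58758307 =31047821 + 27710486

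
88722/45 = 9858/5 = 1971.60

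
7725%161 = 158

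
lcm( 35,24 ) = 840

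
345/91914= 115/30638= 0.00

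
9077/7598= 1 + 51/262= 1.19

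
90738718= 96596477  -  5857759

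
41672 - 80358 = -38686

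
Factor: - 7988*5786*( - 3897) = 2^3*3^2 * 11^1*263^1 * 433^1*1997^1 = 180113759496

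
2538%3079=2538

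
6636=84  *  79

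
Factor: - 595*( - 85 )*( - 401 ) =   -  20280575 = - 5^2*7^1*17^2*401^1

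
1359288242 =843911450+515376792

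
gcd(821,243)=1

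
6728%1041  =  482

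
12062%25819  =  12062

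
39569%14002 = 11565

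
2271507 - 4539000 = - 2267493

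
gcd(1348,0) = 1348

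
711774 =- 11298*(  -  63 ) 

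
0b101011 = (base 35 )18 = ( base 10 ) 43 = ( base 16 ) 2b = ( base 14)31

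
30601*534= 16340934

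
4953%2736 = 2217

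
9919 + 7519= 17438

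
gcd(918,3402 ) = 54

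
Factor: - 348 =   -  2^2*3^1*29^1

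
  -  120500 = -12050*10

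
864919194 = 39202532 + 825716662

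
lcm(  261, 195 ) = 16965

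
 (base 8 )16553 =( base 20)IGB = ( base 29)8rk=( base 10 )7531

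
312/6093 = 104/2031= 0.05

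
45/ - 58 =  - 1+ 13/58=- 0.78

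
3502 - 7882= - 4380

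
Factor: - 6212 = -2^2*1553^1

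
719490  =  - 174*( - 4135) 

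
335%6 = 5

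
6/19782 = 1/3297=0.00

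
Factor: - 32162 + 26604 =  - 2^1*7^1*397^1 = -5558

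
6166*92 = 567272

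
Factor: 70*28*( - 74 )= - 145040 = - 2^4  *  5^1 * 7^2 * 37^1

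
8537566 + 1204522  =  9742088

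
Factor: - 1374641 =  - 23^1*59^1 * 1013^1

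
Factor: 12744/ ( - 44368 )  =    -  27/94=-2^( - 1)*3^3*47^( - 1)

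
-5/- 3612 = 5/3612= 0.00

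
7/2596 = 7/2596 = 0.00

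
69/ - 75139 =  - 1 + 75070/75139 = - 0.00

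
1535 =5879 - 4344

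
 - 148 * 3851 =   -  569948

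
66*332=21912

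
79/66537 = 79/66537= 0.00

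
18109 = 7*2587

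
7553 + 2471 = 10024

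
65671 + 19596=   85267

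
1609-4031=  - 2422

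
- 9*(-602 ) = 5418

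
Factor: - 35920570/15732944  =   - 17960285/7866472 = - 2^( - 3)*5^1*7^1 * 53^( - 1) * 619^1 *829^1*18553^(  -  1 )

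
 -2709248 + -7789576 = - 10498824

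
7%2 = 1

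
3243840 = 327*9920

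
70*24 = 1680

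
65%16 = 1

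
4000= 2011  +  1989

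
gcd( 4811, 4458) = 1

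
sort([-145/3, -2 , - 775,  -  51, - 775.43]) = [ - 775.43, - 775 ,-51, - 145/3, - 2]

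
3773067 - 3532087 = 240980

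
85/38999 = 85/38999 = 0.00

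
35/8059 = 35/8059 = 0.00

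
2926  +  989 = 3915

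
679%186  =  121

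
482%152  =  26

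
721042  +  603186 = 1324228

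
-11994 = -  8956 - 3038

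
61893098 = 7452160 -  - 54440938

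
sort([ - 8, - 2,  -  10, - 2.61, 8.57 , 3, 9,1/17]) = [- 10, - 8, - 2.61 , - 2,  1/17, 3, 8.57, 9] 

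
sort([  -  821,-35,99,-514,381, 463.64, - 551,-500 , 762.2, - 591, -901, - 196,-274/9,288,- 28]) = [-901, - 821,-591,-551, - 514,-500,-196 , - 35,-274/9 ,  -  28,99, 288,381, 463.64,762.2]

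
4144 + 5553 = 9697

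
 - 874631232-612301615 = - 1486932847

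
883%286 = 25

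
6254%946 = 578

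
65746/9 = 7305 + 1/9= 7305.11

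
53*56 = 2968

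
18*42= 756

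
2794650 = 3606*775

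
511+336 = 847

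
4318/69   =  62+ 40/69 = 62.58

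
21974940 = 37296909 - 15321969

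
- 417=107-524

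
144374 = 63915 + 80459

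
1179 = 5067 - 3888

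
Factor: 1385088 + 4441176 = 5826264  =  2^3*3^1 *31^1 * 41^1*191^1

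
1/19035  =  1/19035  =  0.00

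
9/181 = 9/181=0.05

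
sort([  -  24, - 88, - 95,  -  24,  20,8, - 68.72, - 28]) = [ -95, - 88, - 68.72, - 28, - 24,  -  24, 8 , 20 ] 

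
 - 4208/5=-842 +2/5 = - 841.60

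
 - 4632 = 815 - 5447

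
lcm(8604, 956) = 8604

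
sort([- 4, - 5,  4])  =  [ - 5 , - 4, 4 ] 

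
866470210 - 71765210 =794705000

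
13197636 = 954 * 13834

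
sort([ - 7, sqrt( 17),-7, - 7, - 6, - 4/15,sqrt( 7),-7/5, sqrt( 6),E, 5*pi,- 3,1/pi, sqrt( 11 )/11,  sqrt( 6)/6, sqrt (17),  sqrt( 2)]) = [-7,  -  7, - 7 ,-6,-3, - 7/5,-4/15 , sqrt( 11)/11, 1/pi, sqrt( 6)/6, sqrt( 2 ),sqrt( 6),sqrt( 7 ), E, sqrt( 17)  ,  sqrt(17 ), 5*pi]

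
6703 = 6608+95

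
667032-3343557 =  - 2676525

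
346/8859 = 346/8859=0.04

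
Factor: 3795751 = 67^1*181^1*313^1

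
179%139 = 40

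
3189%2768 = 421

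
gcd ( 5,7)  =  1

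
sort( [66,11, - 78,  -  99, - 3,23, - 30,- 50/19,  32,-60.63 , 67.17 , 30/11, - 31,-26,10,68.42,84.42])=[ - 99, - 78,  -  60.63,-31 , - 30,-26, - 3,-50/19, 30/11,  10,11, 23,32, 66,67.17, 68.42 , 84.42]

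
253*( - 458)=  - 115874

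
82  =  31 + 51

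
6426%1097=941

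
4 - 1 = 3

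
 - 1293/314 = -1293/314 = -4.12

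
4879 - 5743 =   -  864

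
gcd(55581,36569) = 97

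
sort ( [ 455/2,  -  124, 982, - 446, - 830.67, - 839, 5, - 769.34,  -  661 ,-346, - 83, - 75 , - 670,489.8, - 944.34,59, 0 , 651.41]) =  [ - 944.34,- 839, - 830.67,-769.34, - 670, -661, - 446, - 346, - 124 , - 83, - 75, 0,5 , 59,455/2,489.8,651.41, 982 ] 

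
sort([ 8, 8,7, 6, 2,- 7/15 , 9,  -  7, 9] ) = [ - 7, - 7/15, 2,6,7, 8,8, 9, 9]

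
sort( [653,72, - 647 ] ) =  [ - 647, 72,653]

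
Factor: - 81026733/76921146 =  - 2^( - 1)*3^( - 1 )*4273397^ ( - 1)*27008911^1  =  - 27008911/25640382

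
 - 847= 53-900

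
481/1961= 13/53 = 0.25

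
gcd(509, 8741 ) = 1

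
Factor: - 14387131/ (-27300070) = 2^(-1 )*5^( - 1 ) *7^ ( - 1 ) * 11^1*31^2 * 1361^1*390001^( - 1)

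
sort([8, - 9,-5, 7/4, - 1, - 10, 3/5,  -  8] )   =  [ - 10, - 9,-8, - 5,  -  1,3/5,7/4, 8 ] 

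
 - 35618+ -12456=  - 48074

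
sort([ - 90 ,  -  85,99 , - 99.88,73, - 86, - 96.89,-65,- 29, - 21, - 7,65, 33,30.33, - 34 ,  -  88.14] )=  [ - 99.88, - 96.89, - 90, - 88.14, - 86, - 85, - 65, - 34, - 29, - 21, - 7, 30.33,33, 65, 73,99]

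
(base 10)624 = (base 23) 143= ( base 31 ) k4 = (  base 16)270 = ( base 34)ic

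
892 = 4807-3915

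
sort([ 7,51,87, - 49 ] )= [-49, 7,51, 87] 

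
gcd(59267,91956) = 97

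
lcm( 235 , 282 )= 1410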